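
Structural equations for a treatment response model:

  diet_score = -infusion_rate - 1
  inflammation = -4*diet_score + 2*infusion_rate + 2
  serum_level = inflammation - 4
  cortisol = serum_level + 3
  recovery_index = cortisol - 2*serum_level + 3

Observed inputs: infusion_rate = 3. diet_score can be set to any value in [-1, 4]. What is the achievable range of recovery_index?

-2 to 18

Intervening on diet_score fixes its value directly, overriding its dependence on infusion_rate.
Substituting into the inflammation equation gives inflammation = -4*diet_score + 8.
So serum_level = -4*diet_score + 4.
Substituting into the cortisol equation gives cortisol = -4*diet_score + 7.
So recovery_index = 4*diet_score + 2.
Linear in diet_score, so extremes are at the endpoints: diet_score = -1 gives recovery_index = -2; diet_score = 4 gives recovery_index = 18.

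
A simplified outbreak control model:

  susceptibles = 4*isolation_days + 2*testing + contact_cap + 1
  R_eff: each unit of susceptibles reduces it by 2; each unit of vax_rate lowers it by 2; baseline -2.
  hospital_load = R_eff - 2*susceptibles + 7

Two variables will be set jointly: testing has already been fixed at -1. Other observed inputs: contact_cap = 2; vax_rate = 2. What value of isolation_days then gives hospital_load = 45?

With testing held at -1:
Substituting into the susceptibles equation gives susceptibles = 4*isolation_days + 1.
This gives R_eff = -8*isolation_days - 8.
This gives hospital_load = -16*isolation_days - 3.
Solve -16*isolation_days - 3 = 45: isolation_days = (45 + 3) / -16 = -3.

isolation_days = -3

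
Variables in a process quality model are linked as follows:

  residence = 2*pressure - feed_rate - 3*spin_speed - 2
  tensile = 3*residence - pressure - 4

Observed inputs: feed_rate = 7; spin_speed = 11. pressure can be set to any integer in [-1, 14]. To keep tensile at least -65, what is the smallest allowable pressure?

Substituting into the residence equation gives residence = 2*pressure - 42.
So tensile = 5*pressure - 130.
Require 5*pressure - 130 ≥ -65, so pressure ≥ 13.
The smallest integer in [-1, 14] satisfying this is 13.

pressure = 13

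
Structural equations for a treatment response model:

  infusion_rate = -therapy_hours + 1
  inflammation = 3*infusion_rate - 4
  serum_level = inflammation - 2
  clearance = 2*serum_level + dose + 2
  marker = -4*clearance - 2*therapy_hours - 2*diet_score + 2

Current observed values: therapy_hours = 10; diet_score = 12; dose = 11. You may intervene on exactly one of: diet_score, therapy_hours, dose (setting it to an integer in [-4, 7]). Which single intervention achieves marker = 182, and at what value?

set diet_score = 6

Intervening on diet_score: with other inputs at their observed values, marker = -2*diet_score + 194. Solving for 182 gives diet_score = 6, within [-4, 7].
Intervening on therapy_hours: marker = 22*therapy_hours - 50. Reaching 182 requires therapy_hours = 116/11, not an integer.
Intervening on dose: marker = -4*dose + 214. Reaching 182 requires dose = 8, outside [-4, 7].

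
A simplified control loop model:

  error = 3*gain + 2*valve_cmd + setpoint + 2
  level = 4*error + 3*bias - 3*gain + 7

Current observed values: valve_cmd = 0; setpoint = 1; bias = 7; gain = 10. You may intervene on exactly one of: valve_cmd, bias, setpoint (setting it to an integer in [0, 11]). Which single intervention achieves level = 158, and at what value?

Intervening on valve_cmd: level = 8*valve_cmd + 130. Reaching 158 requires valve_cmd = 7/2, not an integer.
Intervening on bias: level = 3*bias + 109. Reaching 158 requires bias = 49/3, not an integer.
Intervening on setpoint: with other inputs at their observed values, level = 4*setpoint + 126. Solving for 158 gives setpoint = 8, within [0, 11].

set setpoint = 8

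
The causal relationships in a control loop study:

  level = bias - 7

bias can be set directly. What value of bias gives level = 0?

Solve bias - 7 = 0: bias = (0 + 7) / 1 = 7.

bias = 7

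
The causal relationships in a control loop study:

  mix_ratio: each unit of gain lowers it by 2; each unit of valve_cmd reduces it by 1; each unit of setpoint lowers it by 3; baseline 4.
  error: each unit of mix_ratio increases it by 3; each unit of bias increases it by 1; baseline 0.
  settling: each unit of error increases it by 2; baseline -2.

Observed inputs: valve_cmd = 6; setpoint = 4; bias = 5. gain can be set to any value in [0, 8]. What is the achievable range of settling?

-172 to -76

Substituting into the mix_ratio equation gives mix_ratio = -2*gain - 14.
So error = -6*gain - 37.
settling becomes -12*gain - 76.
Linear in gain, so extremes are at the endpoints: gain = 0 gives settling = -76; gain = 8 gives settling = -172.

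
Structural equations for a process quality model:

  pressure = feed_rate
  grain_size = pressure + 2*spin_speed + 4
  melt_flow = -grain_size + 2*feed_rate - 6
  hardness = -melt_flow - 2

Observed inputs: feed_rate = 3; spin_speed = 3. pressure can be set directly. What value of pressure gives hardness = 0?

Intervening on pressure fixes its value directly, overriding its dependence on feed_rate.
Substituting into the grain_size equation gives grain_size = pressure + 10.
Substituting into the melt_flow equation gives melt_flow = -pressure - 10.
Substituting into the hardness equation gives hardness = pressure + 8.
Solve pressure + 8 = 0: pressure = (0 - 8) / 1 = -8.

pressure = -8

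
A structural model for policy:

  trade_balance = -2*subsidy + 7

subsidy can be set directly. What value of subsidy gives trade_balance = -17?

subsidy = 12

Solve -2*subsidy + 7 = -17: subsidy = (-17 - 7) / -2 = 12.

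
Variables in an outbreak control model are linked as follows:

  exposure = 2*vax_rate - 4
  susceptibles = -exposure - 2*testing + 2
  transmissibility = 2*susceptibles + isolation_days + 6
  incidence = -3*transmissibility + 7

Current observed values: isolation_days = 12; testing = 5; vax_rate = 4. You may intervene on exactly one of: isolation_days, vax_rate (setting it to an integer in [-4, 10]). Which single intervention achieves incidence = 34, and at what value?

set isolation_days = 9

Intervening on isolation_days: with other inputs at their observed values, incidence = -3*isolation_days + 61. Solving for 34 gives isolation_days = 9, within [-4, 10].
Intervening on vax_rate: incidence = 12*vax_rate - 23. Reaching 34 requires vax_rate = 19/4, not an integer.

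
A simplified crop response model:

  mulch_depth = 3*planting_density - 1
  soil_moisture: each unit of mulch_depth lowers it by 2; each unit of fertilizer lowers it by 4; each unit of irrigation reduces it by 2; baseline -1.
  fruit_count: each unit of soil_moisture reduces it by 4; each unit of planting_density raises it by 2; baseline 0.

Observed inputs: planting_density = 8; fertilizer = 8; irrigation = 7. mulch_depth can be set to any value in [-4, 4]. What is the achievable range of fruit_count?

172 to 236

Intervening on mulch_depth fixes its value directly, overriding its dependence on planting_density.
Substituting into the soil_moisture equation gives soil_moisture = -2*mulch_depth - 47.
Substituting into the fruit_count equation gives fruit_count = 8*mulch_depth + 204.
Linear in mulch_depth, so extremes are at the endpoints: mulch_depth = -4 gives fruit_count = 172; mulch_depth = 4 gives fruit_count = 236.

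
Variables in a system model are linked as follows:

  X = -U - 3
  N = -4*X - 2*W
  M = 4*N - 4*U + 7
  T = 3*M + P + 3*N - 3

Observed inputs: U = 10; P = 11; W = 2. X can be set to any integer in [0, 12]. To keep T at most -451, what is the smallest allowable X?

Intervening on X fixes its value directly, overriding its dependence on U.
Substituting into the N equation gives N = -4*X - 4.
M becomes -16*X - 49.
Substituting into the T equation gives T = -60*X - 151.
Require -60*X - 151 ≤ -451, so X ≥ 5.
The smallest integer in [0, 12] satisfying this is 5.

X = 5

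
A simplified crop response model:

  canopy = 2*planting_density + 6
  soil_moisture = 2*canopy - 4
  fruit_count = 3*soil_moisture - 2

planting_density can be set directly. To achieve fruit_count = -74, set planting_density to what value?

Substituting into the soil_moisture equation gives soil_moisture = 4*planting_density + 8.
Substituting into the fruit_count equation gives fruit_count = 12*planting_density + 22.
Solve 12*planting_density + 22 = -74: planting_density = (-74 - 22) / 12 = -8.

planting_density = -8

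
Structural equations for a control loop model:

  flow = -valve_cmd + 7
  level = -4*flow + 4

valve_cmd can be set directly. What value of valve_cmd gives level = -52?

Substituting into the level equation gives level = 4*valve_cmd - 24.
Solve 4*valve_cmd - 24 = -52: valve_cmd = (-52 + 24) / 4 = -7.

valve_cmd = -7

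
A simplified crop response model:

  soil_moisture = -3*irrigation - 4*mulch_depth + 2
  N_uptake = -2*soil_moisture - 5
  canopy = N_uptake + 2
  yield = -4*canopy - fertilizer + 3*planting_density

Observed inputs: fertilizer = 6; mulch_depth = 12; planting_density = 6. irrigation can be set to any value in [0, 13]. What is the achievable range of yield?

-656 to -344

Substituting into the soil_moisture equation gives soil_moisture = -3*irrigation - 46.
So N_uptake = 6*irrigation + 87.
Substituting into the canopy equation gives canopy = 6*irrigation + 89.
Substituting into the yield equation gives yield = -24*irrigation - 344.
Linear in irrigation, so extremes are at the endpoints: irrigation = 0 gives yield = -344; irrigation = 13 gives yield = -656.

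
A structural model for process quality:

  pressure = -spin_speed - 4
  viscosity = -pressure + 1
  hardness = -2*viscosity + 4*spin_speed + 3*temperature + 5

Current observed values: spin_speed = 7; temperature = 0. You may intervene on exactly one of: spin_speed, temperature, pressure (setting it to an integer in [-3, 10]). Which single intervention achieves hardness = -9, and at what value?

Intervening on spin_speed: with other inputs at their observed values, hardness = 2*spin_speed - 5. Solving for -9 gives spin_speed = -2, within [-3, 10].
Intervening on temperature: hardness = 3*temperature + 9. Reaching -9 requires temperature = -6, outside [-3, 10].
Intervening on pressure: hardness = 2*pressure + 31. Reaching -9 requires pressure = -20, outside [-3, 10].

set spin_speed = -2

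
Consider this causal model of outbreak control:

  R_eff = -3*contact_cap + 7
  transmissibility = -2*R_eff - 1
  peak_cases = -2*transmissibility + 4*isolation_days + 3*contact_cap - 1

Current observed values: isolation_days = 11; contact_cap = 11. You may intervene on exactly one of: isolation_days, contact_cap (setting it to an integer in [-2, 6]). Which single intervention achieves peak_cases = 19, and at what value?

Intervening on isolation_days: peak_cases = 4*isolation_days - 70. Reaching 19 requires isolation_days = 89/4, not an integer.
Intervening on contact_cap: with other inputs at their observed values, peak_cases = -9*contact_cap + 73. Solving for 19 gives contact_cap = 6, within [-2, 6].

set contact_cap = 6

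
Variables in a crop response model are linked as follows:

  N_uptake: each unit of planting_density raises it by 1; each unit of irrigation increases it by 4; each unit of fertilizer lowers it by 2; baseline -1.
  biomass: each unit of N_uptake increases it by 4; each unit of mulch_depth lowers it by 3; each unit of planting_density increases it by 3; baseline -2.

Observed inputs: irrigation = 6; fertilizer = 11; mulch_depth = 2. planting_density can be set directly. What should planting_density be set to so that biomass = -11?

planting_density = -1

Substituting into the N_uptake equation gives N_uptake = planting_density + 1.
Substituting into the biomass equation gives biomass = 7*planting_density - 4.
Solve 7*planting_density - 4 = -11: planting_density = (-11 + 4) / 7 = -1.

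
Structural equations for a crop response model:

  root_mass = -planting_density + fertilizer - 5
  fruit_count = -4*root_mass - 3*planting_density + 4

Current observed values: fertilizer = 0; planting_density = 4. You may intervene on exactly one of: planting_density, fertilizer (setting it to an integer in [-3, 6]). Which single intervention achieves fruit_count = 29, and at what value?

Intervening on planting_density: with other inputs at their observed values, fruit_count = planting_density + 24. Solving for 29 gives planting_density = 5, within [-3, 6].
Intervening on fertilizer: fruit_count = -4*fertilizer + 28. Reaching 29 requires fertilizer = -1/4, not an integer.

set planting_density = 5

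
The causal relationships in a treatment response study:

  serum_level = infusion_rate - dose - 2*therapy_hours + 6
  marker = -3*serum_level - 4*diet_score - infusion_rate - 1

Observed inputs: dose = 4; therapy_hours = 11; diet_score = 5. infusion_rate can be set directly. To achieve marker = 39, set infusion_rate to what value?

infusion_rate = 0

Substituting into the serum_level equation gives serum_level = infusion_rate - 20.
Substituting into the marker equation gives marker = -4*infusion_rate + 39.
Solve -4*infusion_rate + 39 = 39: infusion_rate = (39 - 39) / -4 = 0.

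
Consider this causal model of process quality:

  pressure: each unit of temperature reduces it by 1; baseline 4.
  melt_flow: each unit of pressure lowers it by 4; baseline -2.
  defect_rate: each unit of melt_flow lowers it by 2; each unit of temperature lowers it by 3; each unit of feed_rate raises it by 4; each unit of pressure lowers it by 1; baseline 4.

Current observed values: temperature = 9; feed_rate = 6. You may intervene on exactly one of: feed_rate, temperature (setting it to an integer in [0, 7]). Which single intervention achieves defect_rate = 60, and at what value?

set temperature = 0

Intervening on feed_rate: defect_rate = 4*feed_rate - 54. Reaching 60 requires feed_rate = 57/2, not an integer.
Intervening on temperature: with other inputs at their observed values, defect_rate = -10*temperature + 60. Solving for 60 gives temperature = 0, within [0, 7].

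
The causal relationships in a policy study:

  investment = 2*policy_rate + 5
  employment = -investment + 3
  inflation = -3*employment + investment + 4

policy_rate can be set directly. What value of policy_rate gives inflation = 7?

policy_rate = -1

Substituting into the employment equation gives employment = -2*policy_rate - 2.
This gives inflation = 8*policy_rate + 15.
Solve 8*policy_rate + 15 = 7: policy_rate = (7 - 15) / 8 = -1.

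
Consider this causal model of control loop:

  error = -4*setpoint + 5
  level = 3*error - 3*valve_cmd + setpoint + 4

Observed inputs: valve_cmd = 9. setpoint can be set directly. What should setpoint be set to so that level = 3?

Substituting into the level equation gives level = -11*setpoint - 8.
Solve -11*setpoint - 8 = 3: setpoint = (3 + 8) / -11 = -1.

setpoint = -1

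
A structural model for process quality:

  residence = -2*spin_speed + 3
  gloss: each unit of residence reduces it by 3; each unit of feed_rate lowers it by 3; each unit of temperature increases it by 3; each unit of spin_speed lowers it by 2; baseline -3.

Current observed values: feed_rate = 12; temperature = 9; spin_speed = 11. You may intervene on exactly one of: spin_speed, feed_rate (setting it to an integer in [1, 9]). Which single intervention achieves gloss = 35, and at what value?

set feed_rate = 8

Intervening on spin_speed: gloss = 4*spin_speed - 21. Reaching 35 requires spin_speed = 14, outside [1, 9].
Intervening on feed_rate: with other inputs at their observed values, gloss = -3*feed_rate + 59. Solving for 35 gives feed_rate = 8, within [1, 9].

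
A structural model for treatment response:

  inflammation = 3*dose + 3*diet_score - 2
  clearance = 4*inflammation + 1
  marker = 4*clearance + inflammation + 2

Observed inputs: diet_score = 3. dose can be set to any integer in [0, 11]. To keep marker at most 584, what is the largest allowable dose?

dose = 9

Substituting into the inflammation equation gives inflammation = 3*dose + 7.
clearance becomes 12*dose + 29.
Substituting into the marker equation gives marker = 51*dose + 125.
Require 51*dose + 125 ≤ 584, so dose ≤ 9.
The largest integer in [0, 11] satisfying this is 9.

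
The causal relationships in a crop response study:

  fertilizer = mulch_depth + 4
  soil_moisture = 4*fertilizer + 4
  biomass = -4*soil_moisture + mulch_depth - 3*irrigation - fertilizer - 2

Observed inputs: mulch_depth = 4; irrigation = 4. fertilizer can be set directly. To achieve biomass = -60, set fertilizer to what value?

Intervening on fertilizer fixes its value directly, overriding its dependence on mulch_depth.
Substituting into the biomass equation gives biomass = -17*fertilizer - 26.
Solve -17*fertilizer - 26 = -60: fertilizer = (-60 + 26) / -17 = 2.

fertilizer = 2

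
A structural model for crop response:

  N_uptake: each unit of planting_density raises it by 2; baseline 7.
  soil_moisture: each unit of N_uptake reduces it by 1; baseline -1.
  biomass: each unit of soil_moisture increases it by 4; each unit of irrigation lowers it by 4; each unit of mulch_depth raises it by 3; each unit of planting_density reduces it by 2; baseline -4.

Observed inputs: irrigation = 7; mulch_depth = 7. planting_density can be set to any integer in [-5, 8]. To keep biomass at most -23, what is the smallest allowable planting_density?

planting_density = -2

Substituting into the soil_moisture equation gives soil_moisture = -2*planting_density - 8.
Substituting into the biomass equation gives biomass = -10*planting_density - 43.
Require -10*planting_density - 43 ≤ -23, so planting_density ≥ -2.
The smallest integer in [-5, 8] satisfying this is -2.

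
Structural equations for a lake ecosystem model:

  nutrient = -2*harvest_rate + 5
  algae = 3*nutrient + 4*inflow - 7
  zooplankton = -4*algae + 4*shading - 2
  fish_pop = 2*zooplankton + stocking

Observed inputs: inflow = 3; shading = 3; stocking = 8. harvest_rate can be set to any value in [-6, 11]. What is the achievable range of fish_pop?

Substituting into the algae equation gives algae = -6*harvest_rate + 20.
Substituting into the zooplankton equation gives zooplankton = 24*harvest_rate - 70.
Substituting into the fish_pop equation gives fish_pop = 48*harvest_rate - 132.
Linear in harvest_rate, so extremes are at the endpoints: harvest_rate = -6 gives fish_pop = -420; harvest_rate = 11 gives fish_pop = 396.

-420 to 396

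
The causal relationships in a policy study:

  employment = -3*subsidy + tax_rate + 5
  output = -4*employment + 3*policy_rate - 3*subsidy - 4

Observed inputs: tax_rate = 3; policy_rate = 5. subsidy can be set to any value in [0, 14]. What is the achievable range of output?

-21 to 105

Substituting into the employment equation gives employment = -3*subsidy + 8.
Substituting into the output equation gives output = 9*subsidy - 21.
Linear in subsidy, so extremes are at the endpoints: subsidy = 0 gives output = -21; subsidy = 14 gives output = 105.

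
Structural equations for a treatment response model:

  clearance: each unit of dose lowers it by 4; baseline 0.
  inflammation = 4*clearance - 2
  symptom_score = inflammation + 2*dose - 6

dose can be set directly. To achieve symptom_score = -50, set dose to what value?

dose = 3

Substituting into the inflammation equation gives inflammation = -16*dose - 2.
This gives symptom_score = -14*dose - 8.
Solve -14*dose - 8 = -50: dose = (-50 + 8) / -14 = 3.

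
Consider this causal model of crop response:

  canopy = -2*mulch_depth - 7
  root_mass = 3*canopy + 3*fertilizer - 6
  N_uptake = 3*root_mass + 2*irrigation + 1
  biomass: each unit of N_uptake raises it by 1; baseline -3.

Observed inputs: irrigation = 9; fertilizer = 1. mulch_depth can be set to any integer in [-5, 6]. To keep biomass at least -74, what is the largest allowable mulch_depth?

Substituting into the root_mass equation gives root_mass = -6*mulch_depth - 24.
This gives N_uptake = -18*mulch_depth - 53.
Substituting into the biomass equation gives biomass = -18*mulch_depth - 56.
Require -18*mulch_depth - 56 ≥ -74, so mulch_depth ≤ 1.
The largest integer in [-5, 6] satisfying this is 1.

mulch_depth = 1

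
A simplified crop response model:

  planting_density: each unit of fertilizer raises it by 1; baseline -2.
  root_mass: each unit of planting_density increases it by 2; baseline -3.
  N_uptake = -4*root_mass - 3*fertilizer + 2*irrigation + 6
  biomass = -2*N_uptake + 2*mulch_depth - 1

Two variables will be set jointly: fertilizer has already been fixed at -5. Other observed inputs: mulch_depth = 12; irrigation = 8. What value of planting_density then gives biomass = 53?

planting_density = 8

With fertilizer held at -5:
Intervening on planting_density fixes its value directly, overriding its dependence on fertilizer.
Substituting into the N_uptake equation gives N_uptake = -8*planting_density + 49.
So biomass = 16*planting_density - 75.
Solve 16*planting_density - 75 = 53: planting_density = (53 + 75) / 16 = 8.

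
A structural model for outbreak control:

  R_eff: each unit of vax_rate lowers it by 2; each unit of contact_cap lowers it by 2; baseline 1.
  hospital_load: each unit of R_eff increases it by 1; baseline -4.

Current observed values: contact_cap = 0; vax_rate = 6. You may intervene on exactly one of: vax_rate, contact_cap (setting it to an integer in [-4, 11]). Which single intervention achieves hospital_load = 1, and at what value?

Intervening on vax_rate: with other inputs at their observed values, hospital_load = -2*vax_rate - 3. Solving for 1 gives vax_rate = -2, within [-4, 11].
Intervening on contact_cap: hospital_load = -2*contact_cap - 15. Reaching 1 requires contact_cap = -8, outside [-4, 11].

set vax_rate = -2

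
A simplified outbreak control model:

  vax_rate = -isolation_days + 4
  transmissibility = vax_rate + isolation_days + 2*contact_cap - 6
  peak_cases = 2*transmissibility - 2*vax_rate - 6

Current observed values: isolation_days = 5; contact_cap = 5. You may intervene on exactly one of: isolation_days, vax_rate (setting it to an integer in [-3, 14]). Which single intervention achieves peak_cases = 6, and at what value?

Intervening on isolation_days: with other inputs at their observed values, peak_cases = 2*isolation_days + 2. Solving for 6 gives isolation_days = 2, within [-3, 14].
Intervening on vax_rate: the paths from vax_rate to peak_cases cancel (net effect zero), leaving peak_cases = 12; 6 is unreachable this way.

set isolation_days = 2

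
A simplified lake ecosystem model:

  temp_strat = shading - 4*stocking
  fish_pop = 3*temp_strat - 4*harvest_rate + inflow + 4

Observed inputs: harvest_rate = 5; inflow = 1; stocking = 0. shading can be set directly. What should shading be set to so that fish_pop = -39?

Substituting into the temp_strat equation gives temp_strat = shading.
Substituting into the fish_pop equation gives fish_pop = 3*shading - 15.
Solve 3*shading - 15 = -39: shading = (-39 + 15) / 3 = -8.

shading = -8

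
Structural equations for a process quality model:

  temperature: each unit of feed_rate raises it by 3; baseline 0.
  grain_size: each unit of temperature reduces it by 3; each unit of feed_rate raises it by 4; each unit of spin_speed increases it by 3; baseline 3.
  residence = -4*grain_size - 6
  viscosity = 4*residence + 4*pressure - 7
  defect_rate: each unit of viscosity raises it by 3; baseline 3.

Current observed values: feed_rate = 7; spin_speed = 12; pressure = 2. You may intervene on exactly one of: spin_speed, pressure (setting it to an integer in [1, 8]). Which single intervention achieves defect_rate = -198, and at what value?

Intervening on spin_speed: defect_rate = -144*spin_speed + 1470. Reaching -198 requires spin_speed = 139/12, not an integer.
Intervening on pressure: with other inputs at their observed values, defect_rate = 12*pressure - 282. Solving for -198 gives pressure = 7, within [1, 8].

set pressure = 7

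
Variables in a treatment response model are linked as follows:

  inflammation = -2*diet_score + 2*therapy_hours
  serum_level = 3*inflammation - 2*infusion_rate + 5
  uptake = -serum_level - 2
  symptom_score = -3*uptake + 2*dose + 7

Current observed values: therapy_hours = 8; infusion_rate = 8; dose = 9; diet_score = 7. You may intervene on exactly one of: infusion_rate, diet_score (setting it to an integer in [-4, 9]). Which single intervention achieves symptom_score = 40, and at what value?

Intervening on infusion_rate: with other inputs at their observed values, symptom_score = -6*infusion_rate + 64. Solving for 40 gives infusion_rate = 4, within [-4, 9].
Intervening on diet_score: symptom_score = -18*diet_score + 142. Reaching 40 requires diet_score = 17/3, not an integer.

set infusion_rate = 4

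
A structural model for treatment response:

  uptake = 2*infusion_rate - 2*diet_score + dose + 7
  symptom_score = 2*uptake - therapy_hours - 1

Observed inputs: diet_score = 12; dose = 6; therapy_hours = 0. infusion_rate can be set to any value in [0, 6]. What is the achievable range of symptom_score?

-23 to 1

Substituting into the uptake equation gives uptake = 2*infusion_rate - 11.
symptom_score becomes 4*infusion_rate - 23.
Linear in infusion_rate, so extremes are at the endpoints: infusion_rate = 0 gives symptom_score = -23; infusion_rate = 6 gives symptom_score = 1.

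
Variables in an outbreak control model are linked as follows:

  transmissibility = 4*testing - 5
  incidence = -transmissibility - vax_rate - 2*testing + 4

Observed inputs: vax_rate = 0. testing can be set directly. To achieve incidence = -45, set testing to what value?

testing = 9

Substituting into the incidence equation gives incidence = -6*testing + 9.
Solve -6*testing + 9 = -45: testing = (-45 - 9) / -6 = 9.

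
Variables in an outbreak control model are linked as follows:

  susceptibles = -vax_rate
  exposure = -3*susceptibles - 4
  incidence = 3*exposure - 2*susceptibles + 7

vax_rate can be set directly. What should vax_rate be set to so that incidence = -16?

vax_rate = -1

Substituting into the exposure equation gives exposure = 3*vax_rate - 4.
Substituting into the incidence equation gives incidence = 11*vax_rate - 5.
Solve 11*vax_rate - 5 = -16: vax_rate = (-16 + 5) / 11 = -1.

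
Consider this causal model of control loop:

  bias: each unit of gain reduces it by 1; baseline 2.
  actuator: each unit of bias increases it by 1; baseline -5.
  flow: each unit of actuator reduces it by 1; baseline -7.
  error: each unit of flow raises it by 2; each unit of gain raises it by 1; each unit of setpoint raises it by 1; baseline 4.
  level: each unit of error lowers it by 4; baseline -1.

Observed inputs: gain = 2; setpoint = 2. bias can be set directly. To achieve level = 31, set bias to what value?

Intervening on bias fixes its value directly, overriding its dependence on gain.
Substituting into the flow equation gives flow = -bias - 2.
Substituting into the error equation gives error = -2*bias + 4.
Substituting into the level equation gives level = 8*bias - 17.
Solve 8*bias - 17 = 31: bias = (31 + 17) / 8 = 6.

bias = 6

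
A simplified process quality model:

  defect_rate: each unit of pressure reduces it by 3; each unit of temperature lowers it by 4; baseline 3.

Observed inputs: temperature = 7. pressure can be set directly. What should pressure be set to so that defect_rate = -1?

Substituting into the defect_rate equation gives defect_rate = -3*pressure - 25.
Solve -3*pressure - 25 = -1: pressure = (-1 + 25) / -3 = -8.

pressure = -8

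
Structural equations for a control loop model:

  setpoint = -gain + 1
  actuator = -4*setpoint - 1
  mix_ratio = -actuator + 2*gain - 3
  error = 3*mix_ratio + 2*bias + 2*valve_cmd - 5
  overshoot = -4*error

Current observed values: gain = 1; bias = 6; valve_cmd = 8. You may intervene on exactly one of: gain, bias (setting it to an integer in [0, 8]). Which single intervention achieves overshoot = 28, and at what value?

set gain = 6

Intervening on gain: with other inputs at their observed values, overshoot = 24*gain - 116. Solving for 28 gives gain = 6, within [0, 8].
Intervening on bias: overshoot = -8*bias - 44. Reaching 28 requires bias = -9, outside [0, 8].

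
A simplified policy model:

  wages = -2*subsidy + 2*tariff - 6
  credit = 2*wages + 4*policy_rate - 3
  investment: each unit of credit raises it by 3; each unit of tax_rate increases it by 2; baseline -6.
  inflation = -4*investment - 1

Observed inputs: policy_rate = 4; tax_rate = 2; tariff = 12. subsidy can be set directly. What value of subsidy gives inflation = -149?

Substituting into the wages equation gives wages = -2*subsidy + 18.
credit becomes -4*subsidy + 49.
Substituting into the investment equation gives investment = -12*subsidy + 145.
Substituting into the inflation equation gives inflation = 48*subsidy - 581.
Solve 48*subsidy - 581 = -149: subsidy = (-149 + 581) / 48 = 9.

subsidy = 9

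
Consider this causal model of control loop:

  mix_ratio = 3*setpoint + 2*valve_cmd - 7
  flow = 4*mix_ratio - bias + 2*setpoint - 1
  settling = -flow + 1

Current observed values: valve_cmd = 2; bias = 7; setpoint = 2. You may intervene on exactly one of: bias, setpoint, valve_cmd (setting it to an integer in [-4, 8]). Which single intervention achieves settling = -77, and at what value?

Intervening on bias: settling = bias - 14. Reaching -77 requires bias = -63, outside [-4, 8].
Intervening on setpoint: with other inputs at their observed values, settling = -14*setpoint + 21. Solving for -77 gives setpoint = 7, within [-4, 8].
Intervening on valve_cmd: settling = -8*valve_cmd + 9. Reaching -77 requires valve_cmd = 43/4, not an integer.

set setpoint = 7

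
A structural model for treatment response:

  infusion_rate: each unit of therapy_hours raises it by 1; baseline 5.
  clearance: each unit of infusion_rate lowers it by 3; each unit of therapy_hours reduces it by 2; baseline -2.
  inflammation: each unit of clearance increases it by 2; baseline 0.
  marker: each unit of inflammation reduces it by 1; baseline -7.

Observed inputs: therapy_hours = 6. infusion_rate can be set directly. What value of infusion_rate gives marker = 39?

Intervening on infusion_rate fixes its value directly, overriding its dependence on therapy_hours.
Substituting into the clearance equation gives clearance = -3*infusion_rate - 14.
So inflammation = -6*infusion_rate - 28.
marker becomes 6*infusion_rate + 21.
Solve 6*infusion_rate + 21 = 39: infusion_rate = (39 - 21) / 6 = 3.

infusion_rate = 3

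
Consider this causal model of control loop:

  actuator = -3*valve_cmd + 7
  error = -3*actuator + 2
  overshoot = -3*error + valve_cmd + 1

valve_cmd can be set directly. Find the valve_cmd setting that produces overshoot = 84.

valve_cmd = -1

Substituting into the error equation gives error = 9*valve_cmd - 19.
This gives overshoot = -26*valve_cmd + 58.
Solve -26*valve_cmd + 58 = 84: valve_cmd = (84 - 58) / -26 = -1.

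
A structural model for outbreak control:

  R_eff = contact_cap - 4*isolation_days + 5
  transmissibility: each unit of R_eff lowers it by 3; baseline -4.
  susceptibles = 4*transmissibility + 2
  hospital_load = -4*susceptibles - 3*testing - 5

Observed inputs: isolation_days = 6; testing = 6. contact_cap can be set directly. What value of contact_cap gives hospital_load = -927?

contact_cap = -1

Substituting into the R_eff equation gives R_eff = contact_cap - 19.
Substituting into the transmissibility equation gives transmissibility = -3*contact_cap + 53.
Substituting into the susceptibles equation gives susceptibles = -12*contact_cap + 214.
Substituting into the hospital_load equation gives hospital_load = 48*contact_cap - 879.
Solve 48*contact_cap - 879 = -927: contact_cap = (-927 + 879) / 48 = -1.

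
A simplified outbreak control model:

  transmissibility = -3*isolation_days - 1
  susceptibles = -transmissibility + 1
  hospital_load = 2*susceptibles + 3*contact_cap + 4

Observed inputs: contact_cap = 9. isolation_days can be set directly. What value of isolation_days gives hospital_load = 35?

isolation_days = 0

Substituting into the susceptibles equation gives susceptibles = 3*isolation_days + 2.
Substituting into the hospital_load equation gives hospital_load = 6*isolation_days + 35.
Solve 6*isolation_days + 35 = 35: isolation_days = (35 - 35) / 6 = 0.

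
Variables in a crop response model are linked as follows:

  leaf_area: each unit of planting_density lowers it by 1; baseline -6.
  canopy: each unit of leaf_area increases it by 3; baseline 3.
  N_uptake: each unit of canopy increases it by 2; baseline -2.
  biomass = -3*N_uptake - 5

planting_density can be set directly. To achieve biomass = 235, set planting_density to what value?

planting_density = 8

Substituting into the canopy equation gives canopy = -3*planting_density - 15.
Substituting into the N_uptake equation gives N_uptake = -6*planting_density - 32.
Substituting into the biomass equation gives biomass = 18*planting_density + 91.
Solve 18*planting_density + 91 = 235: planting_density = (235 - 91) / 18 = 8.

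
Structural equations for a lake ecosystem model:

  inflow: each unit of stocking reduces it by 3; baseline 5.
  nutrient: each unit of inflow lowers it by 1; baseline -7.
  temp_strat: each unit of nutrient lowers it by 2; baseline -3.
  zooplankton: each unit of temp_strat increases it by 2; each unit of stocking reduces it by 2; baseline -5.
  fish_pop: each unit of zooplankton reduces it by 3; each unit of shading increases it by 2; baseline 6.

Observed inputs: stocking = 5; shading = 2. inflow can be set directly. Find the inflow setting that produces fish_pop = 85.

inflow = -8

Intervening on inflow fixes its value directly, overriding its dependence on stocking.
Substituting into the temp_strat equation gives temp_strat = 2*inflow + 11.
Substituting into the zooplankton equation gives zooplankton = 4*inflow + 7.
Substituting into the fish_pop equation gives fish_pop = -12*inflow - 11.
Solve -12*inflow - 11 = 85: inflow = (85 + 11) / -12 = -8.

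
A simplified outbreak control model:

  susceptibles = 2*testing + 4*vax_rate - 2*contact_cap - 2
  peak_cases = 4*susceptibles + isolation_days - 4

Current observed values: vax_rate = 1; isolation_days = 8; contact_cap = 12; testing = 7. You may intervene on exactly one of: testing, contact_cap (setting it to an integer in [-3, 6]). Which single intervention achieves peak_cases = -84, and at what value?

Intervening on testing: with other inputs at their observed values, peak_cases = 8*testing - 84. Solving for -84 gives testing = 0, within [-3, 6].
Intervening on contact_cap: peak_cases = -8*contact_cap + 68. Reaching -84 requires contact_cap = 19, outside [-3, 6].

set testing = 0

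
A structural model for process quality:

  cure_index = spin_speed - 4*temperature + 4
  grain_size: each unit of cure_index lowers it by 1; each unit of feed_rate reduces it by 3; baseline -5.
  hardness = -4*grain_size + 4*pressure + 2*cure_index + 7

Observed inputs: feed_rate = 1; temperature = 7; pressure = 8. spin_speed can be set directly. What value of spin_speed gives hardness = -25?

spin_speed = 8

Substituting into the cure_index equation gives cure_index = spin_speed - 24.
Substituting into the grain_size equation gives grain_size = -spin_speed + 16.
So hardness = 6*spin_speed - 73.
Solve 6*spin_speed - 73 = -25: spin_speed = (-25 + 73) / 6 = 8.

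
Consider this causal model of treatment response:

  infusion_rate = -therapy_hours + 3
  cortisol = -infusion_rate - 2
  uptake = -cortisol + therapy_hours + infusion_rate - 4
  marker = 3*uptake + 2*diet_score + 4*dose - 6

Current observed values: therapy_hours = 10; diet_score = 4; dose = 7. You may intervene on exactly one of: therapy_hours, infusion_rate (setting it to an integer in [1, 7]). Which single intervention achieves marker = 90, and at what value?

set infusion_rate = 6

Intervening on therapy_hours: marker = -3*therapy_hours + 42. Reaching 90 requires therapy_hours = -16, outside [1, 7].
Intervening on infusion_rate: with other inputs at their observed values, marker = 6*infusion_rate + 54. Solving for 90 gives infusion_rate = 6, within [1, 7].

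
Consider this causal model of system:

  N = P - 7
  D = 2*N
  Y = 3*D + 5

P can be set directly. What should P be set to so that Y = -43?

P = -1

Substituting into the D equation gives D = 2*P - 14.
This gives Y = 6*P - 37.
Solve 6*P - 37 = -43: P = (-43 + 37) / 6 = -1.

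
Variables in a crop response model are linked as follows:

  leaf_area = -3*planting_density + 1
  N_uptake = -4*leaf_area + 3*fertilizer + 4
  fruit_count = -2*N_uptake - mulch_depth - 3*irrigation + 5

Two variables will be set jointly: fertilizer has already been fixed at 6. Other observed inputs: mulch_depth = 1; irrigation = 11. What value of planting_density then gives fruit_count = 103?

With fertilizer held at 6:
Substituting into the N_uptake equation gives N_uptake = 12*planting_density + 18.
This gives fruit_count = -24*planting_density - 65.
Solve -24*planting_density - 65 = 103: planting_density = (103 + 65) / -24 = -7.

planting_density = -7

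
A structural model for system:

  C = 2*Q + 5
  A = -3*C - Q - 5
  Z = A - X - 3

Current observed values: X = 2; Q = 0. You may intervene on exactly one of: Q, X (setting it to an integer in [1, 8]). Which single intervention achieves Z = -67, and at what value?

set Q = 6

Intervening on Q: with other inputs at their observed values, Z = -7*Q - 25. Solving for -67 gives Q = 6, within [1, 8].
Intervening on X: Z = -X - 23. Reaching -67 requires X = 44, outside [1, 8].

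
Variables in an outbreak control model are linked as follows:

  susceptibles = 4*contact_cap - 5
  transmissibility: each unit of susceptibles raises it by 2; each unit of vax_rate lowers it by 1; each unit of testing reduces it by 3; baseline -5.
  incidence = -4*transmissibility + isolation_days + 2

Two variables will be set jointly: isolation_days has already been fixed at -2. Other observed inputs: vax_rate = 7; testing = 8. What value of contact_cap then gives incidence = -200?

With isolation_days held at -2:
Substituting into the transmissibility equation gives transmissibility = 8*contact_cap - 46.
Substituting into the incidence equation gives incidence = -32*contact_cap + 184.
Solve -32*contact_cap + 184 = -200: contact_cap = (-200 - 184) / -32 = 12.

contact_cap = 12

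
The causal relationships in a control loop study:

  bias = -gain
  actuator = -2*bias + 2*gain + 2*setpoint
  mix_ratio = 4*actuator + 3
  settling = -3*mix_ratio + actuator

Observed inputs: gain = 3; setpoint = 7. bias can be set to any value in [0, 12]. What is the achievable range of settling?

-229 to 35

Intervening on bias fixes its value directly, overriding its dependence on gain.
Substituting into the actuator equation gives actuator = -2*bias + 20.
So mix_ratio = -8*bias + 83.
So settling = 22*bias - 229.
Linear in bias, so extremes are at the endpoints: bias = 0 gives settling = -229; bias = 12 gives settling = 35.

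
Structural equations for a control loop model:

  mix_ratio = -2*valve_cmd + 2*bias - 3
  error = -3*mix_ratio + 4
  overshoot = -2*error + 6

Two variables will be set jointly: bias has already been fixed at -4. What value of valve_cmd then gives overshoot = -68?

valve_cmd = 0

With bias held at -4:
Substituting into the mix_ratio equation gives mix_ratio = -2*valve_cmd - 11.
This gives error = 6*valve_cmd + 37.
So overshoot = -12*valve_cmd - 68.
Solve -12*valve_cmd - 68 = -68: valve_cmd = (-68 + 68) / -12 = 0.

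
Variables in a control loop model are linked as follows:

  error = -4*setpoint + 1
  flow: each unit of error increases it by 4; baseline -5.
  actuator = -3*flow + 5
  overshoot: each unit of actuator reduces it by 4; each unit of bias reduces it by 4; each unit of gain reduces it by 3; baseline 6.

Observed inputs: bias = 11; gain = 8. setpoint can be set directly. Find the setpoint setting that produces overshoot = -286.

Substituting into the flow equation gives flow = -16*setpoint - 1.
So actuator = 48*setpoint + 8.
Substituting into the overshoot equation gives overshoot = -192*setpoint - 94.
Solve -192*setpoint - 94 = -286: setpoint = (-286 + 94) / -192 = 1.

setpoint = 1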